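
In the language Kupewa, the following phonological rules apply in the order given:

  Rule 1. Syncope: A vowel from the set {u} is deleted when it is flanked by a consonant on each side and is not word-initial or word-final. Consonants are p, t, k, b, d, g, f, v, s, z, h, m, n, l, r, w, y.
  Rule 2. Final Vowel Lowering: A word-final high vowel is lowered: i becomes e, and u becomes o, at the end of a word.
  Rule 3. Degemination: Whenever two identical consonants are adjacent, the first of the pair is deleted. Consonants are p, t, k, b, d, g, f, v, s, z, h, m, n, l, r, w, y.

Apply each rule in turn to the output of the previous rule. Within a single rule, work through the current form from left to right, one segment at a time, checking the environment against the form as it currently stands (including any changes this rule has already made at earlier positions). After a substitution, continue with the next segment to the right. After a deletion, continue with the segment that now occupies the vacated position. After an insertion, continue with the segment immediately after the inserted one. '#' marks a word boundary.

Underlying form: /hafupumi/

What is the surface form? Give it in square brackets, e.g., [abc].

[hafpme]

Rule 1 Syncope: [hafupumi] → [hafpmi]
Rule 2 Final Vowel Lowering: [hafpmi] → [hafpme]
Rule 3 Degemination: no change — [hafpme]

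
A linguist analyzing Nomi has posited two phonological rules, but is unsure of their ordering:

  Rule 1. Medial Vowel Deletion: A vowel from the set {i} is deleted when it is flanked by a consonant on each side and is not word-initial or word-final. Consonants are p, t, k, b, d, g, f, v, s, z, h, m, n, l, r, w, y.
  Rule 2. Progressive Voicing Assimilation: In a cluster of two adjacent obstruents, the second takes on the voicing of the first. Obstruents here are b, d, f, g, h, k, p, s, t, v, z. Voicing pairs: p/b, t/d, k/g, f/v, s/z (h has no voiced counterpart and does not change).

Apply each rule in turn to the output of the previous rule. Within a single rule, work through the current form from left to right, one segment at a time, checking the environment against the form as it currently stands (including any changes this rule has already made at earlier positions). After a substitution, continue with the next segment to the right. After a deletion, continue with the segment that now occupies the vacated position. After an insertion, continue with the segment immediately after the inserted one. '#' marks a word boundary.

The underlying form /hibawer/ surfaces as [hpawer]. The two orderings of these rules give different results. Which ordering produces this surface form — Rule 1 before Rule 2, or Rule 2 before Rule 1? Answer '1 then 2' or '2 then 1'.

Order 1 then 2:
  1 Medial Vowel Deletion: [hibawer] → [hbawer]
  2 Progressive Voicing Assimilation: [hbawer] → [hpawer]
  result: [hpawer]
Order 2 then 1:
  2 Progressive Voicing Assimilation: no change — [hibawer]
  1 Medial Vowel Deletion: [hibawer] → [hbawer]
  result: [hbawer]

1 then 2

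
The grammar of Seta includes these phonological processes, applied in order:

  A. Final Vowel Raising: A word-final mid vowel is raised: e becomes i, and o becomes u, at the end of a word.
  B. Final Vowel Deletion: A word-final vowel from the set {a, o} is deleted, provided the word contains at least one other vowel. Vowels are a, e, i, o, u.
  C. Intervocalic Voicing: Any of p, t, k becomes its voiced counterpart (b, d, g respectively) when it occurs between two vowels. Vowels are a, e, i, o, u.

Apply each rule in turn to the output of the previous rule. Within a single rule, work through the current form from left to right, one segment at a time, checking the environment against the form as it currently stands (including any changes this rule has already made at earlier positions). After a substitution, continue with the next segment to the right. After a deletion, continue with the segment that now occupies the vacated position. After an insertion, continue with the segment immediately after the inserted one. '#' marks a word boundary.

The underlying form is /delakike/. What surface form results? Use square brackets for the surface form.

[delagigi]

A Final Vowel Raising: [delakike] → [delakiki]
B Final Vowel Deletion: no change — [delakiki]
C Intervocalic Voicing: [delakiki] → [delagigi]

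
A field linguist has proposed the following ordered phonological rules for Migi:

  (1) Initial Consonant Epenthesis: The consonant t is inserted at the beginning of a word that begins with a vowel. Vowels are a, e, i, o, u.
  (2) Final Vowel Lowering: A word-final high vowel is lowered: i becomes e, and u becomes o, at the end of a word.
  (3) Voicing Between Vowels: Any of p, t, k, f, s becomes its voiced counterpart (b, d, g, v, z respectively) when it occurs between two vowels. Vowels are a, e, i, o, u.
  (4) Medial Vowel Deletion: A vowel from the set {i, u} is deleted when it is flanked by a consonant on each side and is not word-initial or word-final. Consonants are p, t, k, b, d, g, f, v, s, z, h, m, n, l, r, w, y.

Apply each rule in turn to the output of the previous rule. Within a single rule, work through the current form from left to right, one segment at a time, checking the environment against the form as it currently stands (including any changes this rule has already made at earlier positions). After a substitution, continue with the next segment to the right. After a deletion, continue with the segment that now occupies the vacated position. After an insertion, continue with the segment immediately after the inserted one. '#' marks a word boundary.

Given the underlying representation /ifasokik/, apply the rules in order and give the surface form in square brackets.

[tvazogk]

(1) Initial Consonant Epenthesis: [ifasokik] → [tifasokik]
(2) Final Vowel Lowering: no change — [tifasokik]
(3) Voicing Between Vowels: [tifasokik] → [tivazogik]
(4) Medial Vowel Deletion: [tivazogik] → [tvazogk]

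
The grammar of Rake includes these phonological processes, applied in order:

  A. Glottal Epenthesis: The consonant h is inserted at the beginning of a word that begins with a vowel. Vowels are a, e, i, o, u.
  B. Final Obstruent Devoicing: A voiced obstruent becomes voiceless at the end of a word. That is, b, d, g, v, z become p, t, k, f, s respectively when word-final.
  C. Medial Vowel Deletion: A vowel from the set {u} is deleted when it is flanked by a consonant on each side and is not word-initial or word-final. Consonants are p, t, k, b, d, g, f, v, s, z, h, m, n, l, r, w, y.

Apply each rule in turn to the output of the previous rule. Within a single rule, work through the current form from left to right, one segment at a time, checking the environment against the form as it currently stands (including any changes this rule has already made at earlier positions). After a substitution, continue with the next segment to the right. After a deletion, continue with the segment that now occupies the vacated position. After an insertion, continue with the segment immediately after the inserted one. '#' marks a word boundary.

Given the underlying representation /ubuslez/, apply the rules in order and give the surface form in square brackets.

[hbsles]

A Glottal Epenthesis: [ubuslez] → [hubuslez]
B Final Obstruent Devoicing: [hubuslez] → [hubusles]
C Medial Vowel Deletion: [hubusles] → [hbsles]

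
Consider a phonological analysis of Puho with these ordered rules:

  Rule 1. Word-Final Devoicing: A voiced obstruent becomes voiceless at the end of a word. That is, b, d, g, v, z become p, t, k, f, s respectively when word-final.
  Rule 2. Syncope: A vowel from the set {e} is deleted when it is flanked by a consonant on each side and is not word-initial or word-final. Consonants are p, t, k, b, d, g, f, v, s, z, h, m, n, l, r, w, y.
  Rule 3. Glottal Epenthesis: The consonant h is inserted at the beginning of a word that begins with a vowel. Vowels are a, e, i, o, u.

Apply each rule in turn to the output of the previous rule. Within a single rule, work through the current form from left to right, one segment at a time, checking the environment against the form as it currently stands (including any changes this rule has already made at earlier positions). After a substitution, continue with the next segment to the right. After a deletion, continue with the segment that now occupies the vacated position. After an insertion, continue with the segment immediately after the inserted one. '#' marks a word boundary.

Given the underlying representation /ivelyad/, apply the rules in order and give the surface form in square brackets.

[hivlyat]

Rule 1 Word-Final Devoicing: [ivelyad] → [ivelyat]
Rule 2 Syncope: [ivelyat] → [ivlyat]
Rule 3 Glottal Epenthesis: [ivlyat] → [hivlyat]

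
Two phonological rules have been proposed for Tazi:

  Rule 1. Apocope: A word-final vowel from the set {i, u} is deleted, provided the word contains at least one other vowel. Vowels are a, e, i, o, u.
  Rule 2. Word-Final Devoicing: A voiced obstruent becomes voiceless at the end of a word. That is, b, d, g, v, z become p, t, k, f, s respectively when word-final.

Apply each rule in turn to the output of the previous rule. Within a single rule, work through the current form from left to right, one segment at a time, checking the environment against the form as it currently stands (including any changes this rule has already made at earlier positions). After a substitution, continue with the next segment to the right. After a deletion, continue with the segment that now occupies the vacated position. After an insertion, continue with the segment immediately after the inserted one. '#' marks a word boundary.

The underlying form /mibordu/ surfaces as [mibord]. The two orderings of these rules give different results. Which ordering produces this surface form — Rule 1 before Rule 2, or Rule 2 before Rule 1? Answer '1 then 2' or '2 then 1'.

Order 1 then 2:
  1 Apocope: [mibordu] → [mibord]
  2 Word-Final Devoicing: [mibord] → [mibort]
  result: [mibort]
Order 2 then 1:
  2 Word-Final Devoicing: no change — [mibordu]
  1 Apocope: [mibordu] → [mibord]
  result: [mibord]

2 then 1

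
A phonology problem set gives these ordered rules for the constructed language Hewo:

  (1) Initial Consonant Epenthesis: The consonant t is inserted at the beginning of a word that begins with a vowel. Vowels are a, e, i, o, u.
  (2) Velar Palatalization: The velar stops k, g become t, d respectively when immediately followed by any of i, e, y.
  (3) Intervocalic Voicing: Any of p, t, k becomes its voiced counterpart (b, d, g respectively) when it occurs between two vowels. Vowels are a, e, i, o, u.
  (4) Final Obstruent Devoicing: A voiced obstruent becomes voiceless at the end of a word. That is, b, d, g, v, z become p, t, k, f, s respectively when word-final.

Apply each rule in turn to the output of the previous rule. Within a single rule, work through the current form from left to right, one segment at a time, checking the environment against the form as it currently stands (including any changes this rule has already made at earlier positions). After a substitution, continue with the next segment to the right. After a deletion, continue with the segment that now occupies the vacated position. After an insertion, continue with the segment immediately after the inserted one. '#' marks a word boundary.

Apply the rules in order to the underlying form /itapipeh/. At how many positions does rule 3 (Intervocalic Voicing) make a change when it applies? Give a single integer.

3

(1) Initial Consonant Epenthesis: [itapipeh] → [titapipeh]
(2) Velar Palatalization: no change — [titapipeh]
(3) Intervocalic Voicing: [titapipeh] → [tidabibeh]
(4) Final Obstruent Devoicing: no change — [tidabibeh]
Rule 3 changed 3 position(s).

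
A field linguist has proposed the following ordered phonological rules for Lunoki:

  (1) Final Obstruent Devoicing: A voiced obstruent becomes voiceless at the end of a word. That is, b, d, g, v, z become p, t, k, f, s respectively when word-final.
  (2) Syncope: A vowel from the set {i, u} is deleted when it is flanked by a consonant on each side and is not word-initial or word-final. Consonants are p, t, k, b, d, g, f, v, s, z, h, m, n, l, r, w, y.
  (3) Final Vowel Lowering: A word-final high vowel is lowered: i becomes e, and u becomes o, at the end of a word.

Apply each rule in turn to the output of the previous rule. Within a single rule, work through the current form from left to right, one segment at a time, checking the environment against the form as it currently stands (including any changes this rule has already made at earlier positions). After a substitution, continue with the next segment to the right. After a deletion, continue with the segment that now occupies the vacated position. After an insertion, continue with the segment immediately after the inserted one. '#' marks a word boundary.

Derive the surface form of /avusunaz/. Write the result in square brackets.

(1) Final Obstruent Devoicing: [avusunaz] → [avusunas]
(2) Syncope: [avusunas] → [avsnas]
(3) Final Vowel Lowering: no change — [avsnas]

[avsnas]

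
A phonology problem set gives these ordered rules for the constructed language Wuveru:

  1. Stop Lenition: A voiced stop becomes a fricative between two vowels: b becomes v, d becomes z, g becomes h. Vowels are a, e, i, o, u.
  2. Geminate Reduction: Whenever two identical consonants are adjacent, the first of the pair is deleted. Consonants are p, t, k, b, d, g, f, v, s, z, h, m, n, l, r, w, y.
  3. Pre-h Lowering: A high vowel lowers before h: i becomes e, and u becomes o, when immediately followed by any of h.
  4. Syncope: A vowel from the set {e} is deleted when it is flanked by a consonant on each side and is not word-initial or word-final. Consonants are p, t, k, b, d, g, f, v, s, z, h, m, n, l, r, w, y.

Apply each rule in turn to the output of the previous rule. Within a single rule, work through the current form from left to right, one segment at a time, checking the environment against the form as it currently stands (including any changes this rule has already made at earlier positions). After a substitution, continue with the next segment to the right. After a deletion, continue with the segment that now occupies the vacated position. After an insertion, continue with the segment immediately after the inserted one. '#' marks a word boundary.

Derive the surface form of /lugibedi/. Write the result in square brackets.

[lohivzi]

1 Stop Lenition: [lugibedi] → [luhivezi]
2 Geminate Reduction: no change — [luhivezi]
3 Pre-h Lowering: [luhivezi] → [lohivezi]
4 Syncope: [lohivezi] → [lohivzi]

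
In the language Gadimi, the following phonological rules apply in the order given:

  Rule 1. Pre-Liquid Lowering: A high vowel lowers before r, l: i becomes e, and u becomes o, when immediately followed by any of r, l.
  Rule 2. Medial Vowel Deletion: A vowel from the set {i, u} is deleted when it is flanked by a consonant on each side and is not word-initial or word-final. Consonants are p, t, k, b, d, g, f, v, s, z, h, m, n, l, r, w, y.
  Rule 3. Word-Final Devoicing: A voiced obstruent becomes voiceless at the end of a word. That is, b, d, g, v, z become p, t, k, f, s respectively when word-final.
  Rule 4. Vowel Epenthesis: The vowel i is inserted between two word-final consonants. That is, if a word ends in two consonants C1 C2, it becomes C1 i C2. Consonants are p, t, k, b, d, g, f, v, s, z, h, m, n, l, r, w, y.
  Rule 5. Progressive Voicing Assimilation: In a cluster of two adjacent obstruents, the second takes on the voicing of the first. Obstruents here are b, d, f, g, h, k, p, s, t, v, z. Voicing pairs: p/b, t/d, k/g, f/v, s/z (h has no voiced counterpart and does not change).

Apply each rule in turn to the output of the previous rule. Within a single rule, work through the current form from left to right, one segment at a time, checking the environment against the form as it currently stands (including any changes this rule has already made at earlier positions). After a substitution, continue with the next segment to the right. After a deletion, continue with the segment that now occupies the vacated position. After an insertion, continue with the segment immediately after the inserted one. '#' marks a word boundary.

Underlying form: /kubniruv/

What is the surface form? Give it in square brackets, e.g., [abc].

Rule 1 Pre-Liquid Lowering: [kubniruv] → [kubneruv]
Rule 2 Medial Vowel Deletion: [kubneruv] → [kbnerv]
Rule 3 Word-Final Devoicing: [kbnerv] → [kbnerf]
Rule 4 Vowel Epenthesis: [kbnerf] → [kbnerif]
Rule 5 Progressive Voicing Assimilation: [kbnerif] → [kpnerif]

[kpnerif]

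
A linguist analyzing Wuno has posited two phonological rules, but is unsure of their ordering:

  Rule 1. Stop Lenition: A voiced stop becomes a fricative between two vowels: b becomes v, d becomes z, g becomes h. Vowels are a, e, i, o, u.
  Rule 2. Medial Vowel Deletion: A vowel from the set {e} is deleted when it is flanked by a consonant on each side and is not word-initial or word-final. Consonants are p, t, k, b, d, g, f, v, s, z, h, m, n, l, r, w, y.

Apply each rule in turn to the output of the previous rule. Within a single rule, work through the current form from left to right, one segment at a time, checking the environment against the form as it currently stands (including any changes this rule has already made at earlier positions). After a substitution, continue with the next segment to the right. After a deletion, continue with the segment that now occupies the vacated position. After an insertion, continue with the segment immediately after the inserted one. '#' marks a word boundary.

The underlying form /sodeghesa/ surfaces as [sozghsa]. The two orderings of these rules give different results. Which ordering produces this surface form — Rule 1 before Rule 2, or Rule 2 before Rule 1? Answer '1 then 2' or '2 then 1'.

1 then 2

Order 1 then 2:
  1 Stop Lenition: [sodeghesa] → [sozeghesa]
  2 Medial Vowel Deletion: [sozeghesa] → [sozghsa]
  result: [sozghsa]
Order 2 then 1:
  2 Medial Vowel Deletion: [sodeghesa] → [sodghsa]
  1 Stop Lenition: no change — [sodghsa]
  result: [sodghsa]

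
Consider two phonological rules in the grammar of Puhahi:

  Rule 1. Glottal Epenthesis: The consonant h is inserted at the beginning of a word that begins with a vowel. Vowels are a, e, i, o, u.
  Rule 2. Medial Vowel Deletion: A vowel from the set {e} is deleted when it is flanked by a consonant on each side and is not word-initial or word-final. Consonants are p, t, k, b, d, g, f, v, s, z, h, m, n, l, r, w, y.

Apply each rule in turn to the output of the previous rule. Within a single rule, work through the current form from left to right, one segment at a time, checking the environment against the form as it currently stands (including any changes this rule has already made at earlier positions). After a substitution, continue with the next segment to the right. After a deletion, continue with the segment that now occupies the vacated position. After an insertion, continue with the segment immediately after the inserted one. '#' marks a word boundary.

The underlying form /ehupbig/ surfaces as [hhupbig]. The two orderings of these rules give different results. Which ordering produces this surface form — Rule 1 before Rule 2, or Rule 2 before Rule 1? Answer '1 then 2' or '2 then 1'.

1 then 2

Order 1 then 2:
  1 Glottal Epenthesis: [ehupbig] → [hehupbig]
  2 Medial Vowel Deletion: [hehupbig] → [hhupbig]
  result: [hhupbig]
Order 2 then 1:
  2 Medial Vowel Deletion: no change — [ehupbig]
  1 Glottal Epenthesis: [ehupbig] → [hehupbig]
  result: [hehupbig]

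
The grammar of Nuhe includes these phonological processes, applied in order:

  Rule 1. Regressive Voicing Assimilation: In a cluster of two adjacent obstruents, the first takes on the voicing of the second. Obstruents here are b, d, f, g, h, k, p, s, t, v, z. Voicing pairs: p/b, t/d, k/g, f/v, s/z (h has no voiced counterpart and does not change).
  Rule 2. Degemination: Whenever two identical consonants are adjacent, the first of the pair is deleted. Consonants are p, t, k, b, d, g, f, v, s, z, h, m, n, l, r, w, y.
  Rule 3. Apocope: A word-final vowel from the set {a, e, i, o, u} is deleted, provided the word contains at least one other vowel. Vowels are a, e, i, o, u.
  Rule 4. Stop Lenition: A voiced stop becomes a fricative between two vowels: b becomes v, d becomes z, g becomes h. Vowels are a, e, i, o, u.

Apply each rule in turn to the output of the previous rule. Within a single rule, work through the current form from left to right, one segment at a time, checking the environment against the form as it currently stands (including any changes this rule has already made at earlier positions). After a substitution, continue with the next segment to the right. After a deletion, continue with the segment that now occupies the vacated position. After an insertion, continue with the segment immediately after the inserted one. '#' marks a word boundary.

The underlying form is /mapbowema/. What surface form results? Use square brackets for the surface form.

Rule 1 Regressive Voicing Assimilation: [mapbowema] → [mabbowema]
Rule 2 Degemination: [mabbowema] → [mabowema]
Rule 3 Apocope: [mabowema] → [mabowem]
Rule 4 Stop Lenition: [mabowem] → [mavowem]

[mavowem]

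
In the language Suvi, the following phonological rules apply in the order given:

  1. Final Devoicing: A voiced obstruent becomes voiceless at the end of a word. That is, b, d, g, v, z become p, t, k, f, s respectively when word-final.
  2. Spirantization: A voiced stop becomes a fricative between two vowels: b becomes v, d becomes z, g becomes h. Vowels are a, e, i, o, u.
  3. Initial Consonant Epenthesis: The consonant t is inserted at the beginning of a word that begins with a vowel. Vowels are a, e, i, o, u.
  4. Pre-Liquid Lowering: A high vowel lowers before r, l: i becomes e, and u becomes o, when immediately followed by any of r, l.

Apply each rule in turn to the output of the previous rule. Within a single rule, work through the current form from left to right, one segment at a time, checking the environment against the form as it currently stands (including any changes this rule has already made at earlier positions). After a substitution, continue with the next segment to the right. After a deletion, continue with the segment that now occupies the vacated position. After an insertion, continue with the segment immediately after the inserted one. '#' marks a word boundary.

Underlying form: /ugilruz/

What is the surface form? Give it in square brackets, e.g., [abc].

1 Final Devoicing: [ugilruz] → [ugilrus]
2 Spirantization: [ugilrus] → [uhilrus]
3 Initial Consonant Epenthesis: [uhilrus] → [tuhilrus]
4 Pre-Liquid Lowering: [tuhilrus] → [tuhelrus]

[tuhelrus]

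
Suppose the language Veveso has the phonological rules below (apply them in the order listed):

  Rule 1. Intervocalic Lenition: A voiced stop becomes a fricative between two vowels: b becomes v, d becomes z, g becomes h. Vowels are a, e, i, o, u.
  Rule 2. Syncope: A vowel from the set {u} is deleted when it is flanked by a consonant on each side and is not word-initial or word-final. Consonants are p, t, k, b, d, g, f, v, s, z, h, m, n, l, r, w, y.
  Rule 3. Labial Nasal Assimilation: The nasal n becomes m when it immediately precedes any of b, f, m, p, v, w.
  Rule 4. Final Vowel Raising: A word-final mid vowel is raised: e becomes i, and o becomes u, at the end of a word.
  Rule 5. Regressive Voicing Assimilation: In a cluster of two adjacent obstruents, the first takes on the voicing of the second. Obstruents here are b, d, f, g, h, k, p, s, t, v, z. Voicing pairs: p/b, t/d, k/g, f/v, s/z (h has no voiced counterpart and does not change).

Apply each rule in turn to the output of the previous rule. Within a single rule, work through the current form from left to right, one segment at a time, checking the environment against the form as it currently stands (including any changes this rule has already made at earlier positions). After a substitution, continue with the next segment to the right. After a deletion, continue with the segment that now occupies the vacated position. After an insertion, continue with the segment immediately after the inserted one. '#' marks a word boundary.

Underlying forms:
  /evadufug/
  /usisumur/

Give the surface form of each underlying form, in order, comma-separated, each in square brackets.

[evasvg], [usismr]

/evadufug/:
  Rule 1 Intervocalic Lenition: [evadufug] → [evazufug]
  Rule 2 Syncope: [evazufug] → [evazfg]
  Rule 3 Labial Nasal Assimilation: no change — [evazfg]
  Rule 4 Final Vowel Raising: no change — [evazfg]
  Rule 5 Regressive Voicing Assimilation: [evazfg] → [evasvg]
/usisumur/:
  Rule 1 Intervocalic Lenition: no change — [usisumur]
  Rule 2 Syncope: [usisumur] → [usismr]
  Rule 3 Labial Nasal Assimilation: no change — [usismr]
  Rule 4 Final Vowel Raising: no change — [usismr]
  Rule 5 Regressive Voicing Assimilation: no change — [usismr]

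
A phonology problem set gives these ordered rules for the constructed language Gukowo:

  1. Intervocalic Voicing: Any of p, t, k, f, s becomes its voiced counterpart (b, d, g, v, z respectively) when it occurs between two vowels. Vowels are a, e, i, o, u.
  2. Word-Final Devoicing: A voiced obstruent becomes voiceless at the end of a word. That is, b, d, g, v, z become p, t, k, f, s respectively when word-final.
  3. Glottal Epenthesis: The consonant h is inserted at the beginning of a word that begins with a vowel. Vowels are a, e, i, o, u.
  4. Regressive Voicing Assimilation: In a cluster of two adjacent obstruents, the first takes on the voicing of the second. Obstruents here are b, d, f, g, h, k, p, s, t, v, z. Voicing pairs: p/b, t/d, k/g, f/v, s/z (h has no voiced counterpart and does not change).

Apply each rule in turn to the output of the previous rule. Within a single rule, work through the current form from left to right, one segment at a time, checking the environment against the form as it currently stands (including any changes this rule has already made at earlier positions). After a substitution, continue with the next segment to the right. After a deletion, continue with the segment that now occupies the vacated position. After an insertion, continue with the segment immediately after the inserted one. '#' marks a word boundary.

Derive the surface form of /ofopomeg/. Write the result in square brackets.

1 Intervocalic Voicing: [ofopomeg] → [ovobomeg]
2 Word-Final Devoicing: [ovobomeg] → [ovobomek]
3 Glottal Epenthesis: [ovobomek] → [hovobomek]
4 Regressive Voicing Assimilation: no change — [hovobomek]

[hovobomek]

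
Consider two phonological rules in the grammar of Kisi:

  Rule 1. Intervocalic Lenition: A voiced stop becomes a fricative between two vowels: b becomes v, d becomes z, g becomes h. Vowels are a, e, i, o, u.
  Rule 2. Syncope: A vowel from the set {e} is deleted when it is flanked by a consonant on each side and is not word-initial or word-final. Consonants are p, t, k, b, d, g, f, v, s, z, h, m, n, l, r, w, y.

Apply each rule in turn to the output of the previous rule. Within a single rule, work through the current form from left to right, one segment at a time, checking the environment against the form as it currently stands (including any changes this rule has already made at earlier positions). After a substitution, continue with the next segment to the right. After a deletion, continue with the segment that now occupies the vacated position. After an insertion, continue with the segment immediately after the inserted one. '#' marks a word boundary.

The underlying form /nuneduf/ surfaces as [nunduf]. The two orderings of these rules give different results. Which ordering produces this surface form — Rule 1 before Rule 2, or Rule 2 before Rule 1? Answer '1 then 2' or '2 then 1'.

Order 1 then 2:
  1 Intervocalic Lenition: [nuneduf] → [nunezuf]
  2 Syncope: [nunezuf] → [nunzuf]
  result: [nunzuf]
Order 2 then 1:
  2 Syncope: [nuneduf] → [nunduf]
  1 Intervocalic Lenition: no change — [nunduf]
  result: [nunduf]

2 then 1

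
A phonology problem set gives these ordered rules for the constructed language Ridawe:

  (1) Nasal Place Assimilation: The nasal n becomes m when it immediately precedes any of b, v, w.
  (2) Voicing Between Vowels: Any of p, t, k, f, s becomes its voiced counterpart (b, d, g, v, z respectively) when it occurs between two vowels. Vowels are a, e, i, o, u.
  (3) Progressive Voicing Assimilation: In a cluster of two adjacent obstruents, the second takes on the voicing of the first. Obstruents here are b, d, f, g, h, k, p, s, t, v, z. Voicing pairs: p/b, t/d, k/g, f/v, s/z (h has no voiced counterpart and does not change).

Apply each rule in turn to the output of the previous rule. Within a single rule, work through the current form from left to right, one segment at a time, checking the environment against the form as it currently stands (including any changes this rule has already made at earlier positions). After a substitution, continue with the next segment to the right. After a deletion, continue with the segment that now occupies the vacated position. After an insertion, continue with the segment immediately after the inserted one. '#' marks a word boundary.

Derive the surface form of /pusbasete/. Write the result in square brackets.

(1) Nasal Place Assimilation: no change — [pusbasete]
(2) Voicing Between Vowels: [pusbasete] → [pusbazede]
(3) Progressive Voicing Assimilation: [pusbazede] → [puspazede]

[puspazede]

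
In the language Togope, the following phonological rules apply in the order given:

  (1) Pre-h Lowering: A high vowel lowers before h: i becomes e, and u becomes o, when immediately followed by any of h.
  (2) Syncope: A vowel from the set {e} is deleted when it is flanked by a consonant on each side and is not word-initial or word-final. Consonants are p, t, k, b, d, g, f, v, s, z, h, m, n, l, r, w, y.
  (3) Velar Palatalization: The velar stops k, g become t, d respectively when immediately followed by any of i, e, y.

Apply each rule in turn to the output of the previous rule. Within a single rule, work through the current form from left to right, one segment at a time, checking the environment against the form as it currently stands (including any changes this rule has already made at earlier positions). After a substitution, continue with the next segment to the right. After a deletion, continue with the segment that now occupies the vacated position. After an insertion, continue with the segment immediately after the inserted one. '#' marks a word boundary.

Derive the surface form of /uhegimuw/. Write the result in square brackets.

(1) Pre-h Lowering: [uhegimuw] → [ohegimuw]
(2) Syncope: [ohegimuw] → [ohgimuw]
(3) Velar Palatalization: [ohgimuw] → [ohdimuw]

[ohdimuw]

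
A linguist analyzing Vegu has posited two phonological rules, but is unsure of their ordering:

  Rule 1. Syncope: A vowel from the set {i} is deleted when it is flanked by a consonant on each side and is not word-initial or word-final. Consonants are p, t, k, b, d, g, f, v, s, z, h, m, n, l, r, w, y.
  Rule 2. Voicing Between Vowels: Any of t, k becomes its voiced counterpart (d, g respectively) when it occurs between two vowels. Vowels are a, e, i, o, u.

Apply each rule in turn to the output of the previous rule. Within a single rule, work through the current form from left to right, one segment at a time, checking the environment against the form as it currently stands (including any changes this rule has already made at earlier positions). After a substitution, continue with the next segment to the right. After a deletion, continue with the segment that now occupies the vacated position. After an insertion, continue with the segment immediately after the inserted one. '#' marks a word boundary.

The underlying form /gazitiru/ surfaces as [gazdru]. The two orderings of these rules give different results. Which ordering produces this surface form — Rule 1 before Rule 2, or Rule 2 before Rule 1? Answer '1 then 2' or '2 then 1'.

Order 1 then 2:
  1 Syncope: [gazitiru] → [gaztru]
  2 Voicing Between Vowels: no change — [gaztru]
  result: [gaztru]
Order 2 then 1:
  2 Voicing Between Vowels: [gazitiru] → [gazidiru]
  1 Syncope: [gazidiru] → [gazdru]
  result: [gazdru]

2 then 1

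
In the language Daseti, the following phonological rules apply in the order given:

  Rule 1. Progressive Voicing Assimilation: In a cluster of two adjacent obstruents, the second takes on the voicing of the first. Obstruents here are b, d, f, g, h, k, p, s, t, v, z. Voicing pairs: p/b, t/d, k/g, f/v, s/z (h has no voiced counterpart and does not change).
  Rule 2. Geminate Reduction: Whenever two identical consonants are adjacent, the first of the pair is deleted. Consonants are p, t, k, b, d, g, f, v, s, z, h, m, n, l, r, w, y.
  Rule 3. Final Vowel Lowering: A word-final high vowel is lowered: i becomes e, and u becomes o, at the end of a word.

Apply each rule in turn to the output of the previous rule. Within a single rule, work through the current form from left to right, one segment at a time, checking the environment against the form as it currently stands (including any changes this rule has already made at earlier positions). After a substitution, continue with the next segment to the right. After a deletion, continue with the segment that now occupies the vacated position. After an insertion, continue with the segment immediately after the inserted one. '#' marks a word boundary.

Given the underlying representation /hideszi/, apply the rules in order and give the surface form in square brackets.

[hidese]

Rule 1 Progressive Voicing Assimilation: [hideszi] → [hidessi]
Rule 2 Geminate Reduction: [hidessi] → [hidesi]
Rule 3 Final Vowel Lowering: [hidesi] → [hidese]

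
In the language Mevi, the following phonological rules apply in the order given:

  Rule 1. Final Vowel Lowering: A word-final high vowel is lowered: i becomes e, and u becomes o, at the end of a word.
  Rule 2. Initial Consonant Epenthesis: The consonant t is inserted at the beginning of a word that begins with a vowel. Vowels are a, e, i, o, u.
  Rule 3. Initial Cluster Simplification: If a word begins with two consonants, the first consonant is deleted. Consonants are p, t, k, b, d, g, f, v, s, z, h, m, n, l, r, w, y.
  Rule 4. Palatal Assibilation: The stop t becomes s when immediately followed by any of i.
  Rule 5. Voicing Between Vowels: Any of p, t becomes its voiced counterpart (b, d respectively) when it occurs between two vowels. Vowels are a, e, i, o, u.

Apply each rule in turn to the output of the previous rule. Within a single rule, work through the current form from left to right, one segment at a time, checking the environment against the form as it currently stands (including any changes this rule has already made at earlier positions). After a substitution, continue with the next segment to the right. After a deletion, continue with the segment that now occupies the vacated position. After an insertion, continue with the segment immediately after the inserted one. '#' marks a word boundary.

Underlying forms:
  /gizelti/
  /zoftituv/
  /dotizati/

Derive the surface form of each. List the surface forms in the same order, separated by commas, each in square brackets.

[gizelte], [zofsiduv], [dosizade]

/gizelti/:
  Rule 1 Final Vowel Lowering: [gizelti] → [gizelte]
  Rule 2 Initial Consonant Epenthesis: no change — [gizelte]
  Rule 3 Initial Cluster Simplification: no change — [gizelte]
  Rule 4 Palatal Assibilation: no change — [gizelte]
  Rule 5 Voicing Between Vowels: no change — [gizelte]
/zoftituv/:
  Rule 1 Final Vowel Lowering: no change — [zoftituv]
  Rule 2 Initial Consonant Epenthesis: no change — [zoftituv]
  Rule 3 Initial Cluster Simplification: no change — [zoftituv]
  Rule 4 Palatal Assibilation: [zoftituv] → [zofsituv]
  Rule 5 Voicing Between Vowels: [zofsituv] → [zofsiduv]
/dotizati/:
  Rule 1 Final Vowel Lowering: [dotizati] → [dotizate]
  Rule 2 Initial Consonant Epenthesis: no change — [dotizate]
  Rule 3 Initial Cluster Simplification: no change — [dotizate]
  Rule 4 Palatal Assibilation: [dotizate] → [dosizate]
  Rule 5 Voicing Between Vowels: [dosizate] → [dosizade]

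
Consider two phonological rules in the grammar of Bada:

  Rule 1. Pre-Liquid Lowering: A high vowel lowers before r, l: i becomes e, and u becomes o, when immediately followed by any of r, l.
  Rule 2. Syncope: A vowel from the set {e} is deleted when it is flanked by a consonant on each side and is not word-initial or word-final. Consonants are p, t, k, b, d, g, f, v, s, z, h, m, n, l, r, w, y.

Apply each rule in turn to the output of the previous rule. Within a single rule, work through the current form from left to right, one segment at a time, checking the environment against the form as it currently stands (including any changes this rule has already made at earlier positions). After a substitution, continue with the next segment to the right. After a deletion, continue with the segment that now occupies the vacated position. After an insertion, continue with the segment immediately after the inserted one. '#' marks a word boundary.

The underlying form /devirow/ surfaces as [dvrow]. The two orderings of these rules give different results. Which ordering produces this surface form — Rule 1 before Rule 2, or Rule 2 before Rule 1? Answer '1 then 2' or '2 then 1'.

1 then 2

Order 1 then 2:
  1 Pre-Liquid Lowering: [devirow] → [deverow]
  2 Syncope: [deverow] → [dvrow]
  result: [dvrow]
Order 2 then 1:
  2 Syncope: [devirow] → [dvirow]
  1 Pre-Liquid Lowering: [dvirow] → [dverow]
  result: [dverow]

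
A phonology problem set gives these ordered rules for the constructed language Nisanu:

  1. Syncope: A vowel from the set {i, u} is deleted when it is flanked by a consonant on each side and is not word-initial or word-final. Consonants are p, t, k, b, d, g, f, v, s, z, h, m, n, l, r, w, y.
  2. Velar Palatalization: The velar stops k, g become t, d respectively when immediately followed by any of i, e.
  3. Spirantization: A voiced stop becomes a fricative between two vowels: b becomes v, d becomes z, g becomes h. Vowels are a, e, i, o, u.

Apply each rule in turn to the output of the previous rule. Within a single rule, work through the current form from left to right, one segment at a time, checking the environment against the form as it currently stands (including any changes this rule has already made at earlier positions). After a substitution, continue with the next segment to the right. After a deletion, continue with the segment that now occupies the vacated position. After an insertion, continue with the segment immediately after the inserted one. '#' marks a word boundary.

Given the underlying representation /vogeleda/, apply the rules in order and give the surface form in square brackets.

1 Syncope: no change — [vogeleda]
2 Velar Palatalization: [vogeleda] → [vodeleda]
3 Spirantization: [vodeleda] → [vozeleza]

[vozeleza]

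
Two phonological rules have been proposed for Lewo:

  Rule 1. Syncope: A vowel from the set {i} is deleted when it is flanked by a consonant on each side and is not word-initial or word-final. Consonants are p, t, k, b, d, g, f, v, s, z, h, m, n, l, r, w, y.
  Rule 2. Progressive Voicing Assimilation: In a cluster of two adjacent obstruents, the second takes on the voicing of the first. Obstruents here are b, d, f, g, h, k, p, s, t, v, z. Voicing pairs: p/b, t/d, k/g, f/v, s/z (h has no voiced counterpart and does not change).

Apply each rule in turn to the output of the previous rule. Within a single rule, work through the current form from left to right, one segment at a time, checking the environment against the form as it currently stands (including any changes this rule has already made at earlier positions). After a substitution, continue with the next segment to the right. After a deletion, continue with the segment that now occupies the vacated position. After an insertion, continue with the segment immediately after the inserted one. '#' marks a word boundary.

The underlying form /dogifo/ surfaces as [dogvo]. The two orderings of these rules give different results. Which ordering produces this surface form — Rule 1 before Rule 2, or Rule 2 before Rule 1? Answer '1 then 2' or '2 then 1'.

1 then 2

Order 1 then 2:
  1 Syncope: [dogifo] → [dogfo]
  2 Progressive Voicing Assimilation: [dogfo] → [dogvo]
  result: [dogvo]
Order 2 then 1:
  2 Progressive Voicing Assimilation: no change — [dogifo]
  1 Syncope: [dogifo] → [dogfo]
  result: [dogfo]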